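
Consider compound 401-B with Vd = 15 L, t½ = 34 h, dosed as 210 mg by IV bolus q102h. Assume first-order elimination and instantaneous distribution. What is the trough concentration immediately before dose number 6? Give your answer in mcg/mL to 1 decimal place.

2.0 mcg/mL

f = (1/2)^(τ/t½) = (1/2)^(102/34) ≈ 0.1250.
C₀ = D/Vd = 210/15 ≈ 14.000 mcg/mL.
Before the 6th dose, 5 doses have been given. Superposition: Cmin = C₀·(f + f² + … + f^5).
≈ 14.000 × (0.1250 + 0.0156 + 0.0020 + 0.0002 + 0.0000) ≈ 14.000 × 0.1428 ≈ 1.999 mcg/mL.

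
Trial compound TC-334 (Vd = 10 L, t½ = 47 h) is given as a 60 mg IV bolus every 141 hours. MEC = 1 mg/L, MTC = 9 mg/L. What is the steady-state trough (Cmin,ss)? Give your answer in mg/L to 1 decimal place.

The dosing interval is 3 half-lives, so f = 2^(−3) = 0.125.
Accumulation ratio R = 1/(1 − f) = 1/0.875 = 8/7.
Single-dose peak C₀ = D/Vd = 60/10 = 6 mg/L.
Steady-state peak Cmax,ss = C₀·R = 6 × 8/7 ≈ 6.857 mg/L.
Steady-state trough Cmin,ss = Cmax,ss·f ≈ 6.857 × 0.125 ≈ 0.857 mg/L.
Trough 0.9 mg/L vs MEC 1 mg/L: subtherapeutic.

0.9 mg/L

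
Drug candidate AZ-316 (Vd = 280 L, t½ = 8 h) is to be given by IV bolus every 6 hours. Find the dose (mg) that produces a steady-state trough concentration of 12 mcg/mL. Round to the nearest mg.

τ/t½ = 6/8 ≈ 0.75, so f = (1/2)^(6/8) ≈ 0.594604.
Cmin,ss = (D/Vd)·f/(1−f), so D = Cmin,ss·Vd·(1−f)/f.
D = 12 × 280 × (1−f)/f ≈ 12 × 280 × 0.68179 ≈ 2290.81 mg.

2291 mg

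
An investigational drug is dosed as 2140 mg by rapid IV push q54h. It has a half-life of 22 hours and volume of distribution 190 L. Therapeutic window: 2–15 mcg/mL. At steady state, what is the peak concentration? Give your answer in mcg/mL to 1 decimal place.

13.8 mcg/mL

Over one 54-h interval, 54/22 ≈ 2.4545 half-lives elapse, leaving f ≈ 0.1824 of each dose.
At steady state, accumulation factor R = 1/(1 − e^(−kτ)) ≈ 1.2231.
Each bolus raises the concentration by D/Vd = 2140/190 ≈ 11.263 mcg/mL.
Steady-state peak Cmax,ss = C₀·R ≈ 11.263 × 1.2231 ≈ 13.776 mcg/mL.
Peak 13.8 mcg/mL vs MTC 15 mcg/mL: below toxic threshold.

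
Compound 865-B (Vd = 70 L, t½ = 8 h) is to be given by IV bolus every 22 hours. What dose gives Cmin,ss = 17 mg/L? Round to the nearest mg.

τ/t½ = 22/8 ≈ 2.75, so f = (1/2)^(22/8) ≈ 0.148651.
Cmin,ss = (D/Vd)·f/(1−f), so D = Cmin,ss·Vd·(1−f)/f.
D = 17 × 70 × (1−f)/f ≈ 17 × 70 × 5.72717 ≈ 6815.33 mg.

6815 mg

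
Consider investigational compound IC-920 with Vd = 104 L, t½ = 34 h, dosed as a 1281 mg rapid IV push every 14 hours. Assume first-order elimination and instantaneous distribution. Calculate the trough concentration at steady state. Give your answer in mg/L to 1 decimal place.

k = ln2/t½ = ln2/34 ≈ 0.020387 h⁻¹; fraction remaining f = e^(−kτ) = e^(−0.020387×14) ≈ 0.7517.
Accumulation ratio R = 1/(1 − f) ≈ 1/0.2483 ≈ 4.0274.
Each bolus raises the concentration by D/Vd = 1281/104 ≈ 12.317 mg/L.
Steady-state peak Cmax,ss = C₀·R ≈ 12.317 × 4.0274 ≈ 49.605 mg/L.
One interval later, Cmin,ss = Cmax,ss·e^(−kτ) ≈ 49.605 × 0.7517 ≈ 37.288 mg/L.

37.3 mg/L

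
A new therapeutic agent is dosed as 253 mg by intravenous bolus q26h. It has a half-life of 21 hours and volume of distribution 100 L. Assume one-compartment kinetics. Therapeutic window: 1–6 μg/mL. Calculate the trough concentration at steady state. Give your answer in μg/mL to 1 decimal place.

τ/t½ = 26/21 ≈ 1.2381, so fraction remaining f = (1/2)^(26/21) ≈ 0.4239.
Single-dose peak C₀ = D/Vd = 253/100 ≈ 2.530 μg/mL.
Steady-state trough Cmin,ss = C₀·f/(1−f) ≈ 2.530 × 0.4239/0.5761 ≈ 1.862 μg/mL.
Trough 1.9 μg/mL vs MEC 1 μg/mL: adequate.

1.9 μg/mL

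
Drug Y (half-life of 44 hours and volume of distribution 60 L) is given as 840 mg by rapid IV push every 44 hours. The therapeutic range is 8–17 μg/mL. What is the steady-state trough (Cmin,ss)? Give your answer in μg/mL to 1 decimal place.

τ = 44 h = 1 half-life, so f = (1/2)^1 = 0.5.
At steady state, R = 1/(1 − 0.5) = 2/1.
Single-dose peak C₀ = D/Vd = 840/60 = 14 μg/mL.
Steady-state peak Cmax,ss = C₀·R = 14 × 2/1 ≈ 28.000 μg/mL.
Steady-state trough Cmin,ss = Cmax,ss·f ≈ 28.000 × 0.5 ≈ 14.000 μg/mL.
Trough 14.0 μg/mL vs MEC 8 μg/mL: adequate.

14.0 μg/mL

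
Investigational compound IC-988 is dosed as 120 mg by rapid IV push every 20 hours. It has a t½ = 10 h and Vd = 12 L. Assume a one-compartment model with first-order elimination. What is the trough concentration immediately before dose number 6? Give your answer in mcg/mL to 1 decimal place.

f = (1/2)^(τ/t½) = (1/2)^(20/10) ≈ 0.2500.
C₀ = D/Vd = 120/12 ≈ 10.000 mcg/mL.
Before the 6th dose, 5 doses have been given. Superposition: Cmin = C₀·(f + f² + … + f^5).
≈ 10.000 × (0.2500 + 0.0625 + 0.0156 + 0.0039 + 0.0010) ≈ 10.000 × 0.3330 ≈ 3.330 mcg/mL.

3.3 mcg/mL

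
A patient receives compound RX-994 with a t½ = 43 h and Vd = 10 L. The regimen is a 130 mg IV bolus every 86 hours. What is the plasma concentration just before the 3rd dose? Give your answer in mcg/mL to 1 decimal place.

4.1 mcg/mL

f = (1/2)^(τ/t½) = (1/2)^(86/43) ≈ 0.2500.
C₀ = D/Vd = 130/10 ≈ 13.000 mcg/mL.
Before the 3rd dose, 2 doses have been given. Superposition: Cmin = C₀·(f + f²).
≈ 13.000 × (0.2500 + 0.0625) ≈ 13.000 × 0.3125 ≈ 4.062 mcg/mL.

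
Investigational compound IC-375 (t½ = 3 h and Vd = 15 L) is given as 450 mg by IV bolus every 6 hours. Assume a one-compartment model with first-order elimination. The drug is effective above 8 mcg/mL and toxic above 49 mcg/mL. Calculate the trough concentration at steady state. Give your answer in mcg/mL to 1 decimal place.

The dosing interval is 2 half-lives, so f = 2^(−2) = 0.25.
Accumulation ratio R = 1/(1 − f) = 1/0.75 = 4/3.
Single-dose peak C₀ = D/Vd = 450/15 = 30 mcg/mL.
Steady-state peak Cmax,ss = C₀·R = 30 × 4/3 ≈ 40.000 mcg/mL.
Steady-state trough Cmin,ss = Cmax,ss·f ≈ 40.000 × 0.25 ≈ 10.000 mcg/mL.
Trough 10.0 mcg/mL vs MEC 8 mcg/mL: adequate.

10.0 mcg/mL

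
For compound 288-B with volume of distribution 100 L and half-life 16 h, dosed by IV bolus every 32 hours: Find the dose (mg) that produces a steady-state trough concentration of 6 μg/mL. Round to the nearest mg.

τ/t½ = 32/16 ≈ 2, so f = (1/2)^(32/16) ≈ 0.250000.
Cmin,ss = (D/Vd)·f/(1−f), so D = Cmin,ss·Vd·(1−f)/f.
D = 6 × 100 × (1−f)/f ≈ 6 × 100 × 3.00000 ≈ 1800.00 mg.

1800 mg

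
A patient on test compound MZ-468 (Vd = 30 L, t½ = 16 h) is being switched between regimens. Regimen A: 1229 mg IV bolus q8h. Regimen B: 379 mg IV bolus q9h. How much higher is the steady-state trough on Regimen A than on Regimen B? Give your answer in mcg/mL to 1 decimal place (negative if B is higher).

Regimen A: f = (1/2)^(8/16) ≈ 0.7071; Cmin,ss = (1229/30)·f/(1−f) ≈ 98.899 mcg/mL.
Regimen B: f = (1/2)^(9/16) ≈ 0.6771; Cmin,ss = (379/30)·f/(1−f) ≈ 26.491 mcg/mL.
Difference ≈ 98.899 − 26.491 ≈ 72.408 mcg/mL.

72.4 mcg/mL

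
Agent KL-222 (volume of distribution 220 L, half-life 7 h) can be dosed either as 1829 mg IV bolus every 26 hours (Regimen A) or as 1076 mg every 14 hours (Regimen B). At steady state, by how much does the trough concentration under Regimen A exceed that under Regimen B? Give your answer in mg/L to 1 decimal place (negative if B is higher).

Regimen A: f = (1/2)^(26/7) ≈ 0.0762; Cmin,ss = (1829/220)·f/(1−f) ≈ 0.686 mg/L.
Regimen B: f = (1/2)^(14/7) ≈ 0.2500; Cmin,ss = (1076/220)·f/(1−f) ≈ 1.630 mg/L.
Difference ≈ 0.686 − 1.630 ≈ -0.944 mg/L.

-0.9 mg/L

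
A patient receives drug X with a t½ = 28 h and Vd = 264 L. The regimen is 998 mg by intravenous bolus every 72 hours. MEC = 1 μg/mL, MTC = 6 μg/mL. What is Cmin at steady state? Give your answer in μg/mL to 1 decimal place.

τ/t½ = 72/28 ≈ 2.5714, so fraction remaining f = (1/2)^(72/28) ≈ 0.1682.
Each bolus raises the concentration by D/Vd = 998/264 ≈ 3.780 μg/mL.
Steady-state trough Cmin,ss = C₀·f/(1−f) ≈ 3.780 × 0.1682/0.8318 ≈ 0.764 μg/mL.
Trough 0.8 μg/mL vs MEC 1 μg/mL: subtherapeutic.

0.8 μg/mL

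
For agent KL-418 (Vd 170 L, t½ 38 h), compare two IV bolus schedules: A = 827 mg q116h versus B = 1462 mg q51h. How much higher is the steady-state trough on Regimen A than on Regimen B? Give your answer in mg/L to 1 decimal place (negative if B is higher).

-4.9 mg/L

Regimen A: f = (1/2)^(116/38) ≈ 0.1205; Cmin,ss = (827/170)·f/(1−f) ≈ 0.667 mg/L.
Regimen B: f = (1/2)^(51/38) ≈ 0.3944; Cmin,ss = (1462/170)·f/(1−f) ≈ 5.601 mg/L.
Difference ≈ 0.667 − 5.601 ≈ -4.934 mg/L.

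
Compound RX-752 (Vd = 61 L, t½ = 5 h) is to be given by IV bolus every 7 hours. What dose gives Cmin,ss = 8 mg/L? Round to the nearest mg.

τ/t½ = 7/5 ≈ 1.4, so f = (1/2)^(7/5) ≈ 0.378929.
Cmin,ss = (D/Vd)·f/(1−f), so D = Cmin,ss·Vd·(1−f)/f.
D = 8 × 61 × (1−f)/f ≈ 8 × 61 × 1.63902 ≈ 799.84 mg.

800 mg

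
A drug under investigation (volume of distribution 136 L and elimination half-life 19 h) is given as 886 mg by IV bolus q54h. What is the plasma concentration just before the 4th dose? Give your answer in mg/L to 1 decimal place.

f = (1/2)^(τ/t½) = (1/2)^(54/19) ≈ 0.1395.
C₀ = D/Vd = 886/136 ≈ 6.515 mg/L.
Before the 4th dose, 3 doses have been given. Superposition: Cmin = C₀·(f + f² + … + f^3).
≈ 6.515 × (0.1395 + 0.0195 + 0.0027) ≈ 6.515 × 0.1617 ≈ 1.053 mg/L.

1.1 mg/L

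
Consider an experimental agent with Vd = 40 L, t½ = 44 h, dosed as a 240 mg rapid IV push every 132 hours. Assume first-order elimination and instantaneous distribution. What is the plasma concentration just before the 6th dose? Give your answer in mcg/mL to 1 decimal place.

f = (1/2)^(τ/t½) = (1/2)^(132/44) ≈ 0.1250.
C₀ = D/Vd = 240/40 ≈ 6.000 mcg/mL.
Before the 6th dose, 5 doses have been given. Superposition: Cmin = C₀·(f + f² + … + f^5).
≈ 6.000 × (0.1250 + 0.0156 + 0.0020 + 0.0002 + 0.0000) ≈ 6.000 × 0.1428 ≈ 0.857 mcg/mL.

0.9 mcg/mL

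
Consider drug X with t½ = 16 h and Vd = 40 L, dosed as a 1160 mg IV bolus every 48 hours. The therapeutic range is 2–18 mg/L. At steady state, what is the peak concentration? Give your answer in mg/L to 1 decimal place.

τ = 48 h = 3 half-lives, so f = (1/2)^3 = 0.125.
At steady state, R = 1/(1 − 0.125) = 8/7.
Single-dose peak C₀ = D/Vd = 1160/40 = 29 mg/L.
Steady-state peak Cmax,ss = C₀·R = 29 × 8/7 ≈ 33.143 mg/L.
Peak 33.1 mg/L vs MTC 18 mg/L: exceeds toxic threshold.

33.1 mg/L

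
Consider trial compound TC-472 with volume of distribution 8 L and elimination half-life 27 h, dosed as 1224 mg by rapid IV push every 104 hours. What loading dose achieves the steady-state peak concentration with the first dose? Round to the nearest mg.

f = (1/2)^(104/27) ≈ 0.069259; accumulation ratio R = 1/(1−f) ≈ 1.07441.
Loading dose to hit Cmax,ss on first dose: D_load = D_maint·R ≈ 1224 × 1.07441 ≈ 1315.08 mg.

1315 mg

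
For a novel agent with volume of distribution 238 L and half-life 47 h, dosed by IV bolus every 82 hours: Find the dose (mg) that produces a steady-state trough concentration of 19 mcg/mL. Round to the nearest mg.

10632 mg

τ/t½ = 82/47 ≈ 1.7447, so f = (1/2)^(82/47) ≈ 0.298400.
Cmin,ss = (D/Vd)·f/(1−f), so D = Cmin,ss·Vd·(1−f)/f.
D = 19 × 238 × (1−f)/f ≈ 19 × 238 × 2.35121 ≈ 10632.17 mg.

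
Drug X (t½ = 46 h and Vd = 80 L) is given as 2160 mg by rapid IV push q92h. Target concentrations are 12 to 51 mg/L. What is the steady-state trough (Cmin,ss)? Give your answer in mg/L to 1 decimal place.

9.0 mg/L

τ = 92 h = 2 half-lives, so f = (1/2)^2 = 0.25.
Accumulation ratio R = 1/(1 − f) = 1/0.75 = 4/3.
Single-dose peak C₀ = D/Vd = 2160/80 = 27 mg/L.
Steady-state peak Cmax,ss = C₀·R = 27 × 4/3 ≈ 36.000 mg/L.
Steady-state trough Cmin,ss = Cmax,ss·f ≈ 36.000 × 0.25 ≈ 9.000 mg/L.
Trough 9.0 mg/L vs MEC 12 mg/L: subtherapeutic.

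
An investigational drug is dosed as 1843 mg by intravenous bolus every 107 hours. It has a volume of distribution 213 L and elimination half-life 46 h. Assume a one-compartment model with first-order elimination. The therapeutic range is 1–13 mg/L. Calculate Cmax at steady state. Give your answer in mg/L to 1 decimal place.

10.8 mg/L

τ/t½ = 107/46 ≈ 2.3261, so fraction remaining f = (1/2)^(107/46) ≈ 0.1994.
At steady state, accumulation factor R = 1/(1 − e^(−kτ)) ≈ 1.2491.
Each bolus raises the concentration by D/Vd = 1843/213 ≈ 8.653 mg/L.
Steady-state peak Cmax,ss = C₀·R ≈ 8.653 × 1.2491 ≈ 10.808 mg/L.
Peak 10.8 mg/L vs MTC 13 mg/L: below toxic threshold.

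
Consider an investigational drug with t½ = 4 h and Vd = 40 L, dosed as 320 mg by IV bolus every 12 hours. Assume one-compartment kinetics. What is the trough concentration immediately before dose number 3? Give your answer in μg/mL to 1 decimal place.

f = (1/2)^(τ/t½) = (1/2)^(12/4) ≈ 0.1250.
C₀ = D/Vd = 320/40 ≈ 8.000 μg/mL.
Before the 3rd dose, 2 doses have been given. Superposition: Cmin = C₀·(f + f²).
≈ 8.000 × (0.1250 + 0.0156) ≈ 8.000 × 0.1406 ≈ 1.125 μg/mL.

1.1 μg/mL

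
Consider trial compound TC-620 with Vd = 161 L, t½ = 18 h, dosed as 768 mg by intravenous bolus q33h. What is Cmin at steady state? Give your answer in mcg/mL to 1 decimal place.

Over one 33-h interval, 33/18 ≈ 1.8333 half-lives elapse, leaving f ≈ 0.2806 of each dose.
Single-dose peak C₀ = D/Vd = 768/161 ≈ 4.770 mcg/mL.
Steady-state trough Cmin,ss = C₀·f/(1−f) ≈ 4.770 × 0.2806/0.7194 ≈ 1.861 mcg/mL.

1.9 mcg/mL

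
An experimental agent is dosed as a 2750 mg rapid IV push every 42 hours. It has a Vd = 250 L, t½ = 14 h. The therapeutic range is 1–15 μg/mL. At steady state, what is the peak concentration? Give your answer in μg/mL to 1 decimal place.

12.6 μg/mL

τ = 42 h = 3 half-lives, so f = (1/2)^3 = 0.125.
At steady state, R = 1/(1 − 0.125) = 8/7.
Single-dose peak C₀ = D/Vd = 2750/250 = 11 μg/mL.
Steady-state peak Cmax,ss = C₀·R = 11 × 8/7 ≈ 12.571 μg/mL.
Peak 12.6 μg/mL vs MTC 15 μg/mL: below toxic threshold.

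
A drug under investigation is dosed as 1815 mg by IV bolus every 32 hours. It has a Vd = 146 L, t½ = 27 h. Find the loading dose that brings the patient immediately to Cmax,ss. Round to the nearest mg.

f = (1/2)^(32/27) ≈ 0.439768; accumulation ratio R = 1/(1−f) ≈ 1.78497.
Loading dose to hit Cmax,ss on first dose: D_load = D_maint·R ≈ 1815 × 1.78497 ≈ 3239.72 mg.

3240 mg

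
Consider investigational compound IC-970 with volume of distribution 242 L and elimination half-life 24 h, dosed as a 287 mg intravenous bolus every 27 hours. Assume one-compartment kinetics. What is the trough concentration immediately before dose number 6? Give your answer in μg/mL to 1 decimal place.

1.0 μg/mL

f = (1/2)^(τ/t½) = (1/2)^(27/24) ≈ 0.4585.
C₀ = D/Vd = 287/242 ≈ 1.186 μg/mL.
Before the 6th dose, 5 doses have been given. Superposition: Cmin = C₀·(f + f² + … + f^5).
≈ 1.186 × (0.4585 + 0.2102 + 0.0964 + 0.0442 + 0.0203) ≈ 1.186 × 0.8296 ≈ 0.984 μg/mL.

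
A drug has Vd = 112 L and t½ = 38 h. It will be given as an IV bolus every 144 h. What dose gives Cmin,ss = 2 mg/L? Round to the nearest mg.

τ/t½ = 144/38 ≈ 3.7895, so f = (1/2)^(144/38) ≈ 0.072319.
Cmin,ss = (D/Vd)·f/(1−f), so D = Cmin,ss·Vd·(1−f)/f.
D = 2 × 112 × (1−f)/f ≈ 2 × 112 × 12.82762 ≈ 2873.39 mg.

2873 mg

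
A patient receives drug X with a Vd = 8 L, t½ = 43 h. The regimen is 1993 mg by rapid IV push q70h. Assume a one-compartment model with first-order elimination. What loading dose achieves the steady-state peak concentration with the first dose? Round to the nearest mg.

2946 mg

f = (1/2)^(70/43) ≈ 0.323557; accumulation ratio R = 1/(1−f) ≈ 1.47832.
Loading dose to hit Cmax,ss on first dose: D_load = D_maint·R ≈ 1993 × 1.47832 ≈ 2946.29 mg.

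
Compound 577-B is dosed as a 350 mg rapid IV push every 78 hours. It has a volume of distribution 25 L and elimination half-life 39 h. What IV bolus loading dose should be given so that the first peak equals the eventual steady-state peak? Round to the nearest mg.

467 mg

f = (1/2)^(78/39) ≈ 0.250000; accumulation ratio R = 1/(1−f) ≈ 1.33333.
Loading dose to hit Cmax,ss on first dose: D_load = D_maint·R ≈ 350 × 1.33333 ≈ 466.67 mg.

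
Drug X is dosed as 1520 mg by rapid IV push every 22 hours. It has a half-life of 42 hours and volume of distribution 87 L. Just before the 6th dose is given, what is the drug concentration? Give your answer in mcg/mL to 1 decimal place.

33.4 mcg/mL

f = (1/2)^(τ/t½) = (1/2)^(22/42) ≈ 0.6955.
C₀ = D/Vd = 1520/87 ≈ 17.471 mcg/mL.
Before the 6th dose, 5 doses have been given. Superposition: Cmin = C₀·(f + f² + … + f^5).
≈ 17.471 × (0.6955 + 0.4837 + 0.3364 + 0.2340 + 0.1627) ≈ 17.471 × 1.9123 ≈ 33.410 mcg/mL.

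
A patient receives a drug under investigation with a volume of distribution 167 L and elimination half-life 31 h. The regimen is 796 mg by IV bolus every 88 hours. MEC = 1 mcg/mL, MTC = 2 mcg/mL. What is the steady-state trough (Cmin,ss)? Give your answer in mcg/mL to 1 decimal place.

Over one 88-h interval, 88/31 ≈ 2.8387 half-lives elapse, leaving f ≈ 0.1398 of each dose.
Accumulation ratio R = 1/(1 − f) ≈ 1/0.8602 ≈ 1.1625.
Single-dose peak C₀ = D/Vd = 796/167 ≈ 4.766 mcg/mL.
Cmax,ss = C₀/(1 − f) ≈ 4.766/0.8602 ≈ 5.541 mcg/mL.
One interval later, Cmin,ss = Cmax,ss·e^(−kτ) ≈ 5.541 × 0.1398 ≈ 0.775 mcg/mL.
Trough 0.8 mcg/mL vs MEC 1 mcg/mL: subtherapeutic.

0.8 mcg/mL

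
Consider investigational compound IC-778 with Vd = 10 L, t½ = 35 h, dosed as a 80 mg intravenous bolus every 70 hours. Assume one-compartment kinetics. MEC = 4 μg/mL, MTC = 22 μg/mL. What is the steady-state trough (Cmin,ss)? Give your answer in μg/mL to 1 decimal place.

The dosing interval is 2 half-lives, so f = 2^(−2) = 0.25.
At steady state, R = 1/(1 − 0.25) = 4/3.
Single-dose peak C₀ = D/Vd = 80/10 = 8 μg/mL.
Steady-state peak Cmax,ss = C₀·R = 8 × 4/3 ≈ 10.667 μg/mL.
Steady-state trough Cmin,ss = Cmax,ss·f ≈ 10.667 × 0.25 ≈ 2.667 μg/mL.
Trough 2.7 μg/mL vs MEC 4 μg/mL: subtherapeutic.

2.7 μg/mL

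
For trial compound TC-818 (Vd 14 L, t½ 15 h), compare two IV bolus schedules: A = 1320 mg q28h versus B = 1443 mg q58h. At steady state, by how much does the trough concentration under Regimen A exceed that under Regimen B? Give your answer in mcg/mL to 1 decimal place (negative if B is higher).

28.0 mcg/mL

Regimen A: f = (1/2)^(28/15) ≈ 0.2742; Cmin,ss = (1320/14)·f/(1−f) ≈ 35.620 mcg/mL.
Regimen B: f = (1/2)^(58/15) ≈ 0.0686; Cmin,ss = (1443/14)·f/(1−f) ≈ 7.591 mcg/mL.
Difference ≈ 35.620 − 7.591 ≈ 28.029 mcg/mL.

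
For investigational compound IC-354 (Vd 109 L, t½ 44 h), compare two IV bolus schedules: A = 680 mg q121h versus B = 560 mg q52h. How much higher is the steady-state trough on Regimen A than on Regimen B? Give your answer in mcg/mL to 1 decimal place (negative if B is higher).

Regimen A: f = (1/2)^(121/44) ≈ 0.1487; Cmin,ss = (680/109)·f/(1−f) ≈ 1.090 mcg/mL.
Regimen B: f = (1/2)^(52/44) ≈ 0.4408; Cmin,ss = (560/109)·f/(1−f) ≈ 4.050 mcg/mL.
Difference ≈ 1.090 − 4.050 ≈ -2.960 mcg/mL.

-3.0 mcg/mL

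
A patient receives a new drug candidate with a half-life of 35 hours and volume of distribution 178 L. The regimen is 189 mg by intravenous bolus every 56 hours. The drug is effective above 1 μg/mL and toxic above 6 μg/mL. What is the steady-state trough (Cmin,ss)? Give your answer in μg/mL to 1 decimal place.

0.5 μg/mL

τ/t½ = 56/35 ≈ 1.6, so fraction remaining f = (1/2)^(56/35) ≈ 0.3299.
Each bolus raises the concentration by D/Vd = 189/178 ≈ 1.062 μg/mL.
Steady-state trough Cmin,ss = C₀·f/(1−f) ≈ 1.062 × 0.3299/0.6701 ≈ 0.523 μg/mL.
Trough 0.5 μg/mL vs MEC 1 μg/mL: subtherapeutic.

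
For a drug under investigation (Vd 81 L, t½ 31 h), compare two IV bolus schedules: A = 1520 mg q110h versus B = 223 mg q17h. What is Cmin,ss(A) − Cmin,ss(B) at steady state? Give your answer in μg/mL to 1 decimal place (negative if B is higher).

-4.2 μg/mL

Regimen A: f = (1/2)^(110/31) ≈ 0.0855; Cmin,ss = (1520/81)·f/(1−f) ≈ 1.754 μg/mL.
Regimen B: f = (1/2)^(17/31) ≈ 0.6838; Cmin,ss = (223/81)·f/(1−f) ≈ 5.954 μg/mL.
Difference ≈ 1.754 − 5.954 ≈ -4.200 μg/mL.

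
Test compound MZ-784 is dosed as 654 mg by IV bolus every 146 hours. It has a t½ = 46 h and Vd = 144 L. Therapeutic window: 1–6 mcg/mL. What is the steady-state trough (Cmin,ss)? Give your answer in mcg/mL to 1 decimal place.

0.6 mcg/mL

τ/t½ = 146/46 ≈ 3.1739, so fraction remaining f = (1/2)^(146/46) ≈ 0.1108.
Accumulation ratio R = 1/(1 − f) ≈ 1/0.8892 ≈ 1.1246.
Each bolus raises the concentration by D/Vd = 654/144 ≈ 4.542 mcg/mL.
Steady-state peak Cmax,ss = C₀·R ≈ 4.542 × 1.1246 ≈ 5.108 mcg/mL.
One interval later, Cmin,ss = Cmax,ss·e^(−kτ) ≈ 5.108 × 0.1108 ≈ 0.566 mcg/mL.
Trough 0.6 mcg/mL vs MEC 1 mcg/mL: subtherapeutic.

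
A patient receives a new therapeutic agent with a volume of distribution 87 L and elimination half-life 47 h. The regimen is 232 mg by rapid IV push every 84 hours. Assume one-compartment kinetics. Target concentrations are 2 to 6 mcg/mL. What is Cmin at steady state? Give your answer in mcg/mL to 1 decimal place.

k = ln2/t½ = ln2/47 ≈ 0.014748 h⁻¹; fraction remaining f = e^(−kτ) = e^(−0.014748×84) ≈ 0.2897.
Accumulation ratio R = 1/(1 − f) ≈ 1/0.7103 ≈ 1.4079.
Single-dose peak C₀ = D/Vd = 232/87 ≈ 2.667 mcg/mL.
Cmax,ss = C₀/(1 − f) ≈ 2.667/0.7103 ≈ 3.755 mcg/mL.
Steady-state trough Cmin,ss = Cmax,ss·f ≈ 3.755 × 0.2897 ≈ 1.088 mcg/mL.
Trough 1.1 mcg/mL vs MEC 2 mcg/mL: subtherapeutic.

1.1 mcg/mL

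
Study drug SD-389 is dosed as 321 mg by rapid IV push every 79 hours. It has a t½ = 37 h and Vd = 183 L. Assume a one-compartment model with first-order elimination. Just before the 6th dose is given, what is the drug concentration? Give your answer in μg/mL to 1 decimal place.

0.5 μg/mL

f = (1/2)^(τ/t½) = (1/2)^(79/37) ≈ 0.2276.
C₀ = D/Vd = 321/183 ≈ 1.754 μg/mL.
Before the 6th dose, 5 doses have been given. Superposition: Cmin = C₀·(f + f² + … + f^5).
≈ 1.754 × (0.2276 + 0.0518 + 0.0118 + 0.0027 + 0.0006) ≈ 1.754 × 0.2945 ≈ 0.517 μg/mL.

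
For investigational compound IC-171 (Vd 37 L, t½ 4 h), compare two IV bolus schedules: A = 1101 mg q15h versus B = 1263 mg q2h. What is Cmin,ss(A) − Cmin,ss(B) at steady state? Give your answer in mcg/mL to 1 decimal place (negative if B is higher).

Regimen A: f = (1/2)^(15/4) ≈ 0.0743; Cmin,ss = (1101/37)·f/(1−f) ≈ 2.388 mcg/mL.
Regimen B: f = (1/2)^(2/4) ≈ 0.7071; Cmin,ss = (1263/37)·f/(1−f) ≈ 82.407 mcg/mL.
Difference ≈ 2.388 − 82.407 ≈ -80.019 mcg/mL.

-80.0 mcg/mL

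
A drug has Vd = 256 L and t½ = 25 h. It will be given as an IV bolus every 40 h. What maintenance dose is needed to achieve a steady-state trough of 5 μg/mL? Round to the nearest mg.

2600 mg

τ/t½ = 40/25 ≈ 1.6, so f = (1/2)^(40/25) ≈ 0.329877.
Cmin,ss = (D/Vd)·f/(1−f), so D = Cmin,ss·Vd·(1−f)/f.
D = 5 × 256 × (1−f)/f ≈ 5 × 256 × 2.03143 ≈ 2600.23 mg.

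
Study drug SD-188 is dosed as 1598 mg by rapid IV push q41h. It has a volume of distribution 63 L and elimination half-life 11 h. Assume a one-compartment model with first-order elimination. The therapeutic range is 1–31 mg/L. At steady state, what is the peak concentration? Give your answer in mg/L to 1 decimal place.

Over one 41-h interval, 41/11 ≈ 3.7273 half-lives elapse, leaving f ≈ 0.0755 of each dose.
Accumulation ratio R = 1/(1 − f) ≈ 1/0.9245 ≈ 1.0817.
Each bolus raises the concentration by D/Vd = 1598/63 ≈ 25.365 mg/L.
Steady-state peak Cmax,ss = C₀·R ≈ 25.365 × 1.0817 ≈ 27.437 mg/L.
Peak 27.4 mg/L vs MTC 31 mg/L: below toxic threshold.

27.4 mg/L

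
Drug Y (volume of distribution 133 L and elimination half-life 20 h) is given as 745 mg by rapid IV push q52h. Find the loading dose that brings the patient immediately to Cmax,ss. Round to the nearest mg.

f = (1/2)^(52/20) ≈ 0.164938; accumulation ratio R = 1/(1−f) ≈ 1.19752.
Loading dose to hit Cmax,ss on first dose: D_load = D_maint·R ≈ 745 × 1.19752 ≈ 892.15 mg.

892 mg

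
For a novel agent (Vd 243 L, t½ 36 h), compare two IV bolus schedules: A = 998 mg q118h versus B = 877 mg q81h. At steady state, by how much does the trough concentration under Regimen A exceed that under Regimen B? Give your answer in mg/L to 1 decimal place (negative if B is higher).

Regimen A: f = (1/2)^(118/36) ≈ 0.1031; Cmin,ss = (998/243)·f/(1−f) ≈ 0.472 mg/L.
Regimen B: f = (1/2)^(81/36) ≈ 0.2102; Cmin,ss = (877/243)·f/(1−f) ≈ 0.961 mg/L.
Difference ≈ 0.472 − 0.961 ≈ -0.489 mg/L.

-0.5 mg/L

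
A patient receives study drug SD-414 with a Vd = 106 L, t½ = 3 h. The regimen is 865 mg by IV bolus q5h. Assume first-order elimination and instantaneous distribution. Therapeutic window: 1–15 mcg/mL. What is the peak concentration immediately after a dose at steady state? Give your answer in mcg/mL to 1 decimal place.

τ/t½ = 5/3 ≈ 1.6667, so fraction remaining f = (1/2)^(5/3) ≈ 0.3150.
At steady state, accumulation factor R = 1/(1 − e^(−kτ)) ≈ 1.4599.
Each bolus raises the concentration by D/Vd = 865/106 ≈ 8.160 mcg/mL.
Steady-state peak Cmax,ss = C₀·R ≈ 8.160 × 1.4599 ≈ 11.913 mcg/mL.
Peak 11.9 mcg/mL vs MTC 15 mcg/mL: below toxic threshold.

11.9 mcg/mL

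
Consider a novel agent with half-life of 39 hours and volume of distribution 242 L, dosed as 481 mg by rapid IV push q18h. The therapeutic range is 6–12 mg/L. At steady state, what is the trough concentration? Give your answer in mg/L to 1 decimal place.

Over one 18-h interval, 18/39 ≈ 0.46154 half-lives elapse, leaving f ≈ 0.7262 of each dose.
At steady state, accumulation factor R = 1/(1 − e^(−kτ)) ≈ 3.6523.
Each bolus raises the concentration by D/Vd = 481/242 ≈ 1.988 mg/L.
Cmax,ss = C₀/(1 − f) ≈ 1.988/0.2738 ≈ 7.261 mg/L.
One interval later, Cmin,ss = Cmax,ss·e^(−kτ) ≈ 7.261 × 0.7262 ≈ 5.273 mg/L.
Trough 5.3 mg/L vs MEC 6 mg/L: subtherapeutic.

5.3 mg/L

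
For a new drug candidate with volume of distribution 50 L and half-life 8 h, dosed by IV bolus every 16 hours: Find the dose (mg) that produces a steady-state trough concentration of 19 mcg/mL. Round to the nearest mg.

2850 mg

τ/t½ = 16/8 ≈ 2, so f = (1/2)^(16/8) ≈ 0.250000.
Cmin,ss = (D/Vd)·f/(1−f), so D = Cmin,ss·Vd·(1−f)/f.
D = 19 × 50 × (1−f)/f ≈ 19 × 50 × 3.00000 ≈ 2850.00 mg.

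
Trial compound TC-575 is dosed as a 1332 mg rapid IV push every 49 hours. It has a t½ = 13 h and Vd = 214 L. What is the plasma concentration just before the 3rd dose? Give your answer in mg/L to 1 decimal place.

0.5 mg/L

f = (1/2)^(τ/t½) = (1/2)^(49/13) ≈ 0.0733.
C₀ = D/Vd = 1332/214 ≈ 6.224 mg/L.
Before the 3rd dose, 2 doses have been given. Superposition: Cmin = C₀·(f + f²).
≈ 6.224 × (0.0733 + 0.0054) ≈ 6.224 × 0.0787 ≈ 0.490 mg/L.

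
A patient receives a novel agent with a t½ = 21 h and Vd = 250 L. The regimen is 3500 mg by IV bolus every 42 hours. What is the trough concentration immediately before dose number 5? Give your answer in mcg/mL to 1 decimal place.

4.6 mcg/mL

f = (1/2)^(τ/t½) = (1/2)^(42/21) ≈ 0.2500.
C₀ = D/Vd = 3500/250 ≈ 14.000 mcg/mL.
Before the 5th dose, 4 doses have been given. Superposition: Cmin = C₀·(f + f² + … + f^4).
≈ 14.000 × (0.2500 + 0.0625 + 0.0156 + 0.0039) ≈ 14.000 × 0.3320 ≈ 4.648 mcg/mL.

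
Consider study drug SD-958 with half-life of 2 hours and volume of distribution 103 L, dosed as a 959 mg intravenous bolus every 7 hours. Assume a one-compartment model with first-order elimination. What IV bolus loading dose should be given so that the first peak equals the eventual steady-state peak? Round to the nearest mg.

1052 mg

f = (1/2)^(7/2) ≈ 0.088388; accumulation ratio R = 1/(1−f) ≈ 1.09696.
Loading dose to hit Cmax,ss on first dose: D_load = D_maint·R ≈ 959 × 1.09696 ≈ 1051.98 mg.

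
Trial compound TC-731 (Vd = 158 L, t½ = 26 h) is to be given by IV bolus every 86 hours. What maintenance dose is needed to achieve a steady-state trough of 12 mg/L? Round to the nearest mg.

16878 mg

τ/t½ = 86/26 ≈ 3.3077, so f = (1/2)^(86/26) ≈ 0.100992.
Cmin,ss = (D/Vd)·f/(1−f), so D = Cmin,ss·Vd·(1−f)/f.
D = 12 × 158 × (1−f)/f ≈ 12 × 158 × 8.90177 ≈ 16877.76 mg.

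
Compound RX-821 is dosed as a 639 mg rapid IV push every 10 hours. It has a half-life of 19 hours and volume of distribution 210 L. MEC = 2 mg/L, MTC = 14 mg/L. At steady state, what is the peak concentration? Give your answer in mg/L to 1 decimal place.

k = ln2/t½ = ln2/19 ≈ 0.036481 h⁻¹; fraction remaining f = e^(−kτ) = e^(−0.036481×10) ≈ 0.6943.
At steady state, accumulation factor R = 1/(1 − e^(−kτ)) ≈ 3.2712.
Each bolus raises the concentration by D/Vd = 639/210 ≈ 3.043 mg/L.
Steady-state peak Cmax,ss = C₀·R ≈ 3.043 × 3.2712 ≈ 9.954 mg/L.
Peak 10.0 mg/L vs MTC 14 mg/L: below toxic threshold.

10.0 mg/L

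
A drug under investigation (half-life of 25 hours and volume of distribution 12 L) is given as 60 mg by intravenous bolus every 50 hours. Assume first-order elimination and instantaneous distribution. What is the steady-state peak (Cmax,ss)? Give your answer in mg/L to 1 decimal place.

The dosing interval is 2 half-lives, so f = 2^(−2) = 0.25.
Accumulation ratio R = 1/(1 − f) = 1/0.75 = 4/3.
Single-dose peak C₀ = D/Vd = 60/12 = 5 mg/L.
Steady-state peak Cmax,ss = C₀·R = 5 × 4/3 ≈ 6.667 mg/L.

6.7 mg/L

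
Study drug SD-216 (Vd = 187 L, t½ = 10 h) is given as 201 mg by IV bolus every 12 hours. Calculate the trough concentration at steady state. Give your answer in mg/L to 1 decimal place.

0.8 mg/L

k = ln2/t½ = ln2/10 ≈ 0.069315 h⁻¹; fraction remaining f = e^(−kτ) = e^(−0.069315×12) ≈ 0.4353.
Accumulation ratio R = 1/(1 − f) ≈ 1/0.5647 ≈ 1.7709.
Single-dose peak C₀ = D/Vd = 201/187 ≈ 1.075 mg/L.
Cmax,ss = C₀/(1 − f) ≈ 1.075/0.5647 ≈ 1.904 mg/L.
Steady-state trough Cmin,ss = Cmax,ss·f ≈ 1.904 × 0.4353 ≈ 0.829 mg/L.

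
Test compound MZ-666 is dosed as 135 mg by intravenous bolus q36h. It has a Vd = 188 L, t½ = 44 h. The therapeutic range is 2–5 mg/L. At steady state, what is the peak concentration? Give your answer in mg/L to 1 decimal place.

1.7 mg/L

τ/t½ = 36/44 ≈ 0.81818, so fraction remaining f = (1/2)^(36/44) ≈ 0.5672.
Accumulation ratio R = 1/(1 − f) ≈ 1/0.4328 ≈ 2.3105.
Each bolus raises the concentration by D/Vd = 135/188 ≈ 0.718 mg/L.
Steady-state peak Cmax,ss = C₀·R ≈ 0.718 × 2.3105 ≈ 1.659 mg/L.
Peak 1.7 mg/L vs MTC 5 mg/L: below toxic threshold.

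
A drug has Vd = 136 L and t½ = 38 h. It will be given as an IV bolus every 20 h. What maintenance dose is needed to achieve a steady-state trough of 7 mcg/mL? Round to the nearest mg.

419 mg

τ/t½ = 20/38 ≈ 0.52632, so f = (1/2)^(20/38) ≈ 0.694326.
Cmin,ss = (D/Vd)·f/(1−f), so D = Cmin,ss·Vd·(1−f)/f.
D = 7 × 136 × (1−f)/f ≈ 7 × 136 × 0.44025 ≈ 419.12 mg.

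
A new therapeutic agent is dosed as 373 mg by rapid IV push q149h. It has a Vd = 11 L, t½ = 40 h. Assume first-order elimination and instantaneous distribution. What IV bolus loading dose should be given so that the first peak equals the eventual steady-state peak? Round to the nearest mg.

f = (1/2)^(149/40) ≈ 0.075625; accumulation ratio R = 1/(1−f) ≈ 1.08181.
Loading dose to hit Cmax,ss on first dose: D_load = D_maint·R ≈ 373 × 1.08181 ≈ 403.52 mg.

404 mg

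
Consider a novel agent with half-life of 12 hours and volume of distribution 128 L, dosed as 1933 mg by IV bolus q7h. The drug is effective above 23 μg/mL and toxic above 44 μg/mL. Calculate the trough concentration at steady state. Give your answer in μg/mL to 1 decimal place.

τ/t½ = 7/12 ≈ 0.58333, so fraction remaining f = (1/2)^(7/12) ≈ 0.6674.
Accumulation ratio R = 1/(1 − f) ≈ 1/0.3326 ≈ 3.0066.
Each bolus raises the concentration by D/Vd = 1933/128 ≈ 15.102 μg/mL.
Cmax,ss = C₀/(1 − f) ≈ 15.102/0.3326 ≈ 45.406 μg/mL.
One interval later, Cmin,ss = Cmax,ss·e^(−kτ) ≈ 45.406 × 0.6674 ≈ 30.304 μg/mL.
Trough 30.3 μg/mL vs MEC 23 μg/mL: adequate.

30.3 μg/mL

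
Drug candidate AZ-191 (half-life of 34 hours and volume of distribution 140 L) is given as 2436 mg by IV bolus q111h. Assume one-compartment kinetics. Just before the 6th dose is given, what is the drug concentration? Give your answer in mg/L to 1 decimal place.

f = (1/2)^(τ/t½) = (1/2)^(111/34) ≈ 0.1040.
C₀ = D/Vd = 2436/140 ≈ 17.400 mg/L.
Before the 6th dose, 5 doses have been given. Superposition: Cmin = C₀·(f + f² + … + f^5).
≈ 17.400 × (0.1040 + 0.0108 + 0.0011 + 0.0001 + 0.0000) ≈ 17.400 × 0.1160 ≈ 2.018 mg/L.

2.0 mg/L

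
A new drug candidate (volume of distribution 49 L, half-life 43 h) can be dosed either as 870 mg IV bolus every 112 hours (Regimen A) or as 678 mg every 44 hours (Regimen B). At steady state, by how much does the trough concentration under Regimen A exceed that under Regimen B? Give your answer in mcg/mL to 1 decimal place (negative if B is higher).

Regimen A: f = (1/2)^(112/43) ≈ 0.1644; Cmin,ss = (870/49)·f/(1−f) ≈ 3.493 mcg/mL.
Regimen B: f = (1/2)^(44/43) ≈ 0.4920; Cmin,ss = (678/49)·f/(1−f) ≈ 13.401 mcg/mL.
Difference ≈ 3.493 − 13.401 ≈ -9.908 mcg/mL.

-9.9 mcg/mL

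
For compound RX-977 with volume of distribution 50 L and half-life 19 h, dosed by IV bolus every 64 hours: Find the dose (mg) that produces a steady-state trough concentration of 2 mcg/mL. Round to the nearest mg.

τ/t½ = 64/19 ≈ 3.3684, so f = (1/2)^(64/19) ≈ 0.096829.
Cmin,ss = (D/Vd)·f/(1−f), so D = Cmin,ss·Vd·(1−f)/f.
D = 2 × 50 × (1−f)/f ≈ 2 × 50 × 9.32748 ≈ 932.75 mg.

933 mg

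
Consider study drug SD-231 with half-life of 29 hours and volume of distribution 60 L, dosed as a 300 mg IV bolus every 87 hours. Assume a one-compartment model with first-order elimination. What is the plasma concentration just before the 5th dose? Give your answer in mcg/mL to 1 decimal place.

0.7 mcg/mL

f = (1/2)^(τ/t½) = (1/2)^(87/29) ≈ 0.1250.
C₀ = D/Vd = 300/60 ≈ 5.000 mcg/mL.
Before the 5th dose, 4 doses have been given. Superposition: Cmin = C₀·(f + f² + … + f^4).
≈ 5.000 × (0.1250 + 0.0156 + 0.0020 + 0.0002) ≈ 5.000 × 0.1428 ≈ 0.714 mcg/mL.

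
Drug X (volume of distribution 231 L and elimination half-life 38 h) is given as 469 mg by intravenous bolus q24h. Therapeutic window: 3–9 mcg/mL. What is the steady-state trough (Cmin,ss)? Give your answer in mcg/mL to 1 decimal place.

τ/t½ = 24/38 ≈ 0.63158, so fraction remaining f = (1/2)^(24/38) ≈ 0.6455.
At steady state, accumulation factor R = 1/(1 − e^(−kτ)) ≈ 2.8209.
Single-dose peak C₀ = D/Vd = 469/231 ≈ 2.030 mcg/mL.
Steady-state peak Cmax,ss = C₀·R ≈ 2.030 × 2.8209 ≈ 5.726 mcg/mL.
Steady-state trough Cmin,ss = Cmax,ss·f ≈ 5.726 × 0.6455 ≈ 3.696 mcg/mL.
Trough 3.7 mcg/mL vs MEC 3 mcg/mL: adequate.

3.7 mcg/mL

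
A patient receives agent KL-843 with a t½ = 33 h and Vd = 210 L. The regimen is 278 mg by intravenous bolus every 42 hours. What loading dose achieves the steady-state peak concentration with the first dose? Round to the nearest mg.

f = (1/2)^(42/33) ≈ 0.413877; accumulation ratio R = 1/(1−f) ≈ 1.70613.
Loading dose to hit Cmax,ss on first dose: D_load = D_maint·R ≈ 278 × 1.70613 ≈ 474.30 mg.

474 mg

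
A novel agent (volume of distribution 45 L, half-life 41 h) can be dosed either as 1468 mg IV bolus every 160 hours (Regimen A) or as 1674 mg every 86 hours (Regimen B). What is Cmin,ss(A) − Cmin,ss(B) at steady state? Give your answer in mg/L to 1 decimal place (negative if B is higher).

-9.0 mg/L

Regimen A: f = (1/2)^(160/41) ≈ 0.0669; Cmin,ss = (1468/45)·f/(1−f) ≈ 2.339 mg/L.
Regimen B: f = (1/2)^(86/41) ≈ 0.2337; Cmin,ss = (1674/45)·f/(1−f) ≈ 11.345 mg/L.
Difference ≈ 2.339 − 11.345 ≈ -9.006 mg/L.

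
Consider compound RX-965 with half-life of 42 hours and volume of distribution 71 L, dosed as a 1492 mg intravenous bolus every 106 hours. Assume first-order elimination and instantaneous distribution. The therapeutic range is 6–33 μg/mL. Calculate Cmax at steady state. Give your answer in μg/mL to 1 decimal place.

k = ln2/t½ = ln2/42 ≈ 0.016504 h⁻¹; fraction remaining f = e^(−kτ) = e^(−0.016504×106) ≈ 0.1739.
At steady state, accumulation factor R = 1/(1 − e^(−kτ)) ≈ 1.2105.
Single-dose peak C₀ = D/Vd = 1492/71 ≈ 21.014 μg/mL.
Cmax,ss = C₀/(1 − f) ≈ 21.014/0.8261 ≈ 25.438 μg/mL.
Peak 25.4 μg/mL vs MTC 33 μg/mL: below toxic threshold.

25.4 μg/mL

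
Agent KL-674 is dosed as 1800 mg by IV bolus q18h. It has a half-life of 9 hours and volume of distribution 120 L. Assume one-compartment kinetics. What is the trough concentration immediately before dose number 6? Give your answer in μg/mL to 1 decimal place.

5.0 μg/mL

f = (1/2)^(τ/t½) = (1/2)^(18/9) ≈ 0.2500.
C₀ = D/Vd = 1800/120 ≈ 15.000 μg/mL.
Before the 6th dose, 5 doses have been given. Superposition: Cmin = C₀·(f + f² + … + f^5).
≈ 15.000 × (0.2500 + 0.0625 + 0.0156 + 0.0039 + 0.0010) ≈ 15.000 × 0.3330 ≈ 4.995 μg/mL.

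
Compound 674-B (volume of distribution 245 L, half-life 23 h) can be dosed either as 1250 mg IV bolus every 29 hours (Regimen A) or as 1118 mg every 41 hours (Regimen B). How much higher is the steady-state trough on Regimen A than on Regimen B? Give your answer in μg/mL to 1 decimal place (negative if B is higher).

Regimen A: f = (1/2)^(29/23) ≈ 0.4173; Cmin,ss = (1250/245)·f/(1−f) ≈ 3.654 μg/mL.
Regimen B: f = (1/2)^(41/23) ≈ 0.2907; Cmin,ss = (1118/245)·f/(1−f) ≈ 1.870 μg/mL.
Difference ≈ 3.654 − 1.870 ≈ 1.784 μg/mL.

1.8 μg/mL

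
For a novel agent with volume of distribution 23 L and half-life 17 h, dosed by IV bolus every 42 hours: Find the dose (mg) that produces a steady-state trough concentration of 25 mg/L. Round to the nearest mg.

τ/t½ = 42/17 ≈ 2.4706, so f = (1/2)^(42/17) ≈ 0.180418.
Cmin,ss = (D/Vd)·f/(1−f), so D = Cmin,ss·Vd·(1−f)/f.
D = 25 × 23 × (1−f)/f ≈ 25 × 23 × 4.54268 ≈ 2612.04 mg.

2612 mg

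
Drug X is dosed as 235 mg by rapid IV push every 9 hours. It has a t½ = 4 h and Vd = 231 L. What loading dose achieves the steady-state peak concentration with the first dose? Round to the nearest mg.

f = (1/2)^(9/4) ≈ 0.210224; accumulation ratio R = 1/(1−f) ≈ 1.26618.
Loading dose to hit Cmax,ss on first dose: D_load = D_maint·R ≈ 235 × 1.26618 ≈ 297.55 mg.

298 mg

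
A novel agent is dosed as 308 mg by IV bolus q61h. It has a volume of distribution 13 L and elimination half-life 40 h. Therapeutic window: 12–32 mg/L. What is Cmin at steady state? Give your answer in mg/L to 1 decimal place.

Over one 61-h interval, 61/40 ≈ 1.525 half-lives elapse, leaving f ≈ 0.3475 of each dose.
Accumulation ratio R = 1/(1 − f) ≈ 1/0.6525 ≈ 1.5326.
Each bolus raises the concentration by D/Vd = 308/13 ≈ 23.692 mg/L.
Steady-state peak Cmax,ss = C₀·R ≈ 23.692 × 1.5326 ≈ 36.310 mg/L.
Steady-state trough Cmin,ss = Cmax,ss·f ≈ 36.310 × 0.3475 ≈ 12.618 mg/L.
Trough 12.6 mg/L vs MEC 12 mg/L: adequate.

12.6 mg/L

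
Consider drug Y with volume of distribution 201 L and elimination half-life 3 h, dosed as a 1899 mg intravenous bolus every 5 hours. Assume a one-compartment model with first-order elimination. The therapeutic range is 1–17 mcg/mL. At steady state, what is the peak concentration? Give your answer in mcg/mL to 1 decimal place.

13.8 mcg/mL

k = ln2/t½ = ln2/3 ≈ 0.231049 h⁻¹; fraction remaining f = e^(−kτ) = e^(−0.231049×5) ≈ 0.3150.
At steady state, accumulation factor R = 1/(1 − e^(−kτ)) ≈ 1.4599.
Single-dose peak C₀ = D/Vd = 1899/201 ≈ 9.448 mcg/mL.
Steady-state peak Cmax,ss = C₀·R ≈ 9.448 × 1.4599 ≈ 13.793 mcg/mL.
Peak 13.8 mcg/mL vs MTC 17 mcg/mL: below toxic threshold.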